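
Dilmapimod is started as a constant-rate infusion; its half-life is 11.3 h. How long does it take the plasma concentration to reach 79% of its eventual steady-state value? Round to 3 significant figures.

k = ln 2 / 11.3 = 0.06134 h⁻¹
f = 1 − e^(−kt)  ⇒  t = −ln(1 − f) / k
t = −ln(1 − 0.79) / 0.06134 = 1.561 / 0.06134 ≈ 25.4 hours

25.4 hours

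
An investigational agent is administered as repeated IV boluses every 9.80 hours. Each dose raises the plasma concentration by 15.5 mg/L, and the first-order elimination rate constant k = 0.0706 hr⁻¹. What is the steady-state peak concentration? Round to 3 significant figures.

31.0 mg/L

Fraction remaining after one interval: e^(−kτ) = e^(−0.07060 × 9.80) = 0.5006
R = 1 / (1 − 0.5006) = 2.003
Css,max = 15.5 × 2.003 ≈ 31.0 mg/L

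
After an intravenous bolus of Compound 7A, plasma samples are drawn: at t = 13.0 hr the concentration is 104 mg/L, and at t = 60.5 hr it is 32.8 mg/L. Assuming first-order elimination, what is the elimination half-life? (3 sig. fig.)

k = ln(C₁/C₂) / (t₂ − t₁) = ln(104/32.8) / (60.5 − 13.0)
  = 1.154 / 47.50 = 0.02429 hr⁻¹
t½ = ln 2 / k = ln 2 / 0.02429 ≈ 28.5 hours

28.5 hours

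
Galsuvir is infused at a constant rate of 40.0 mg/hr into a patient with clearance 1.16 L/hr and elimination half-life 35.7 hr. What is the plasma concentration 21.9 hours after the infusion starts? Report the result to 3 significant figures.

Css = rate / CL = 40.0 / 1.16 = 34.48 µg/mL
k = ln 2 / 35.7 = 0.01942 hr⁻¹
C(t) = Css (1 − e^(−kt)) = 34.48 × (1 − e^(−0.4252)) = 34.48 × 0.3464 ≈ 11.9 µg/mL

11.9 µg/mL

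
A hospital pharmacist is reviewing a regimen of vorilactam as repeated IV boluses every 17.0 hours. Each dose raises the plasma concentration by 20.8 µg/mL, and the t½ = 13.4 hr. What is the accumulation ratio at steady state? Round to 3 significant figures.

k = ln 2 / 13.4 = 0.05173 hr⁻¹
Fraction remaining after one interval: e^(−kτ) = e^(−0.05173 × 17.0) = 0.4150
R = 1 / (1 − 0.4150) = 1 / 0.5850 ≈ 1.71

1.71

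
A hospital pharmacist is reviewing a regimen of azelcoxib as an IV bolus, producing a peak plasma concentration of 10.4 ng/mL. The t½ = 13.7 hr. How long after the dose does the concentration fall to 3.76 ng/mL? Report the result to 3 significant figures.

k = ln 2 / 13.7 = 0.05059 hr⁻¹
C(t) = C₀ e^(−kt)  ⇒  t = ln(C₀/C) / k
t = ln(10.4/3.76) / 0.05059 = 1.017 / 0.05059 ≈ 20.1 hours

20.1 hours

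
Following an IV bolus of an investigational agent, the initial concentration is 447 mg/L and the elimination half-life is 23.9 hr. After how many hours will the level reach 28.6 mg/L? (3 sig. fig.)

k = ln 2 / 23.9 = 0.02900 hr⁻¹
C(t) = C₀ e^(−kt)  ⇒  t = ln(C₀/C) / k
t = ln(447/28.6) / 0.02900 = 2.749 / 0.02900 ≈ 94.8 hours

94.8 hours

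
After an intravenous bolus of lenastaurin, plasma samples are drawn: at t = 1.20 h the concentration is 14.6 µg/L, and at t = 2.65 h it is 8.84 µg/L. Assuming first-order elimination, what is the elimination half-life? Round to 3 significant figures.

k = ln(C₁/C₂) / (t₂ − t₁) = ln(14.6/8.84) / (2.65 − 1.20)
  = 0.5017 / 1.450 = 0.3460 h⁻¹
t½ = ln 2 / k = ln 2 / 0.3460 ≈ 2.00 hours

2.00 hours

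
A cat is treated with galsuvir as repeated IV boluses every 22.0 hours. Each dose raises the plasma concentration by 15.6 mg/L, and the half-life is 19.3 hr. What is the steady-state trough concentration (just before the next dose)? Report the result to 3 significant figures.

13.0 mg/L

k = ln 2 / 19.3 = 0.03591 hr⁻¹
Fraction remaining after one interval: e^(−kτ) = e^(−0.03591 × 22.0) = 0.4538
R = 1 / (1 − 0.4538) = 1.831
Css,max = 15.6 × 1.831 = 28.56 mg/L
Css,min = Css,max × e^(−kτ) = 28.56 × 0.4538 ≈ 13.0 mg/L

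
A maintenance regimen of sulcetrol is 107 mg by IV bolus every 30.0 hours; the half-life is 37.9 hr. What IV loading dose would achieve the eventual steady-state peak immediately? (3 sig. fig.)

k = ln 2 / 37.9 = 0.01829 hr⁻¹
Accumulation ratio R = 1 / (1 − e^(−kτ)) = 1 / (1 − e^(−0.01829×30.0)) = 1 / (1 − 0.5777) = 2.368
Loading dose = maintenance dose × R = 107 × 2.368 ≈ 253 mg

253 mg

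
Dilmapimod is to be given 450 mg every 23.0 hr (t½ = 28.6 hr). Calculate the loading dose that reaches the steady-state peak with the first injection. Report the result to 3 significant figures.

1050 mg

k = ln 2 / 28.6 = 0.02424 hr⁻¹
Accumulation ratio R = 1 / (1 − e^(−kτ)) = 1 / (1 − e^(−0.02424×23.0)) = 1 / (1 − 0.5727) = 2.340
Loading dose = maintenance dose × R = 450 × 2.340 ≈ 1050 mg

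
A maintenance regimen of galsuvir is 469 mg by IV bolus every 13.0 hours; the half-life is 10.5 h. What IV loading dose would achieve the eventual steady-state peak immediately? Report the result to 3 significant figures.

814 mg

k = ln 2 / 10.5 = 0.06601 h⁻¹
Accumulation ratio R = 1 / (1 − e^(−kτ)) = 1 / (1 − e^(−0.06601×13.0)) = 1 / (1 − 0.4239) = 1.736
Loading dose = maintenance dose × R = 469 × 1.736 ≈ 814 mg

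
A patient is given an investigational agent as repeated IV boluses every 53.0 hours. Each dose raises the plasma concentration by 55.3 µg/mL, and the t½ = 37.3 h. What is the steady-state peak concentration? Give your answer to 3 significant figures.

88.3 µg/mL

k = ln 2 / 37.3 = 0.01858 h⁻¹
Fraction remaining after one interval: e^(−kτ) = e^(−0.01858 × 53.0) = 0.3735
R = 1 / (1 − 0.3735) = 1.596
Css,max = 55.3 × 1.596 ≈ 88.3 µg/mL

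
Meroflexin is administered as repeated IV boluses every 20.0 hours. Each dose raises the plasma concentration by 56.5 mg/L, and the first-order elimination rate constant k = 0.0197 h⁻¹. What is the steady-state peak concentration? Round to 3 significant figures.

174 mg/L

Fraction remaining after one interval: e^(−kτ) = e^(−0.01970 × 20.0) = 0.6744
R = 1 / (1 − 0.6744) = 3.071
Css,max = 56.5 × 3.071 ≈ 174 mg/L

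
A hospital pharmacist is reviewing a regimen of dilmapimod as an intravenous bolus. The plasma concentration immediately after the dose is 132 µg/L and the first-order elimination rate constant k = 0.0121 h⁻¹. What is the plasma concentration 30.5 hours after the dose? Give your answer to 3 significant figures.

91.3 µg/L

C(t) = C₀ e^(−kt) = 132 × e^(−0.01210 × 30.5) = 132 × e^(−0.3690) = 132 × 0.6914 ≈ 91.3 µg/L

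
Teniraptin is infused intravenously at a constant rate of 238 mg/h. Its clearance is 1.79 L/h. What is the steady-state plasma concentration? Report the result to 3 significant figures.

Css = infusion rate / CL = 238 / 1.79 ≈ 133 mg/L

133 mg/L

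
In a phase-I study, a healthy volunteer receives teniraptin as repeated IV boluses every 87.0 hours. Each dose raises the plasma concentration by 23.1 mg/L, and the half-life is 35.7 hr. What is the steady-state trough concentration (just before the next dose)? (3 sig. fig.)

5.23 mg/L

k = ln 2 / 35.7 = 0.01942 hr⁻¹
Fraction remaining after one interval: e^(−kτ) = e^(−0.01942 × 87.0) = 0.1847
R = 1 / (1 − 0.1847) = 1.226
Css,max = 23.1 × 1.226 = 28.33 mg/L
Css,min = Css,max × e^(−kτ) = 28.33 × 0.1847 ≈ 5.23 mg/L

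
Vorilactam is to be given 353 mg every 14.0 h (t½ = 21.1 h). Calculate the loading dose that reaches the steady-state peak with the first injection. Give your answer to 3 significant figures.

958 mg

k = ln 2 / 21.1 = 0.03285 h⁻¹
Accumulation ratio R = 1 / (1 − e^(−kτ)) = 1 / (1 − e^(−0.03285×14.0)) = 1 / (1 − 0.6313) = 2.713
Loading dose = maintenance dose × R = 353 × 2.713 ≈ 958 mg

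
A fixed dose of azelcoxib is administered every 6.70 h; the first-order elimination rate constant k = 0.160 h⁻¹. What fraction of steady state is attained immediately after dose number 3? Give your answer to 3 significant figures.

0.960

f_n = 1 − e^(−nkτ) = 1 − e^(−3 × 0.1600 × 6.70) = 1 − e^(−3.216) = 1 − 0.04012 ≈ 0.960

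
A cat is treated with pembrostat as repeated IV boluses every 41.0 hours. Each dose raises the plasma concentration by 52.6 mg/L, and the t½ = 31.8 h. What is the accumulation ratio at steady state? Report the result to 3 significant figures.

1.69

k = ln 2 / 31.8 = 0.02180 h⁻¹
Fraction remaining after one interval: e^(−kτ) = e^(−0.02180 × 41.0) = 0.4091
R = 1 / (1 − 0.4091) = 1 / 0.5909 ≈ 1.69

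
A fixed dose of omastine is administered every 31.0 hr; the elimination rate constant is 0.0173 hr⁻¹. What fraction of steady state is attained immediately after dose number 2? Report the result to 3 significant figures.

0.658

f_n = 1 − e^(−nkτ) = 1 − e^(−2 × 0.01730 × 31.0) = 1 − e^(−1.073) = 1 − 0.3421 ≈ 0.658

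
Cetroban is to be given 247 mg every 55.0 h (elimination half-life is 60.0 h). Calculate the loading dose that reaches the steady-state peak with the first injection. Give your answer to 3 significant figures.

k = ln 2 / 60.0 = 0.01155 h⁻¹
Accumulation ratio R = 1 / (1 − e^(−kτ)) = 1 / (1 − e^(−0.01155×55.0)) = 1 / (1 − 0.5297) = 2.126
Loading dose = maintenance dose × R = 247 × 2.126 ≈ 525 mg

525 mg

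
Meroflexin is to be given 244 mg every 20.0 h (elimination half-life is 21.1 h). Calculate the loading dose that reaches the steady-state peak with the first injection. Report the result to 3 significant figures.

507 mg

k = ln 2 / 21.1 = 0.03285 h⁻¹
Accumulation ratio R = 1 / (1 − e^(−kτ)) = 1 / (1 − e^(−0.03285×20.0)) = 1 / (1 − 0.5184) = 2.076
Loading dose = maintenance dose × R = 244 × 2.076 ≈ 507 mg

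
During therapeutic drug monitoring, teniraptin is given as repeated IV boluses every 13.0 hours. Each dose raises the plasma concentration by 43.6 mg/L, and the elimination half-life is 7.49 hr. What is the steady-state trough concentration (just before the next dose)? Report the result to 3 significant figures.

18.7 mg/L

k = ln 2 / 7.49 = 0.09254 hr⁻¹
Fraction remaining after one interval: e^(−kτ) = e^(−0.09254 × 13.0) = 0.3003
R = 1 / (1 − 0.3003) = 1.429
Css,max = 43.6 × 1.429 = 62.31 mg/L
Css,min = Css,max × e^(−kτ) = 62.31 × 0.3003 ≈ 18.7 mg/L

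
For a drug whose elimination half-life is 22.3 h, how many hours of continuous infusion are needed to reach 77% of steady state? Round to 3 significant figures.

47.3 hours

k = ln 2 / 22.3 = 0.03108 h⁻¹
f = 1 − e^(−kt)  ⇒  t = −ln(1 − f) / k
t = −ln(1 − 0.77) / 0.03108 = 1.470 / 0.03108 ≈ 47.3 hours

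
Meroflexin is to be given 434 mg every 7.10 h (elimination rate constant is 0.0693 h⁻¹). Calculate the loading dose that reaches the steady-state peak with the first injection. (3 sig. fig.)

Accumulation ratio R = 1 / (1 − e^(−kτ)) = 1 / (1 − e^(−0.06930×7.10)) = 1 / (1 − 0.6114) = 2.573
Loading dose = maintenance dose × R = 434 × 2.573 ≈ 1120 mg

1120 mg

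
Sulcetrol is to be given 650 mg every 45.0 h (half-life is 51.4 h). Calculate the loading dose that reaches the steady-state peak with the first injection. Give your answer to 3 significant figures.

k = ln 2 / 51.4 = 0.01349 h⁻¹
Accumulation ratio R = 1 / (1 − e^(−kτ)) = 1 / (1 − e^(−0.01349×45.0)) = 1 / (1 − 0.5451) = 2.198
Loading dose = maintenance dose × R = 650 × 2.198 ≈ 1430 mg

1430 mg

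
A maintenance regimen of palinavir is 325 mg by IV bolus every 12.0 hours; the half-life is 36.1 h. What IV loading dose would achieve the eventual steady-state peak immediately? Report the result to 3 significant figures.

k = ln 2 / 36.1 = 0.01920 h⁻¹
Accumulation ratio R = 1 / (1 − e^(−kτ)) = 1 / (1 − e^(−0.01920×12.0)) = 1 / (1 − 0.7942) = 4.859
Loading dose = maintenance dose × R = 325 × 4.859 ≈ 1580 mg

1580 mg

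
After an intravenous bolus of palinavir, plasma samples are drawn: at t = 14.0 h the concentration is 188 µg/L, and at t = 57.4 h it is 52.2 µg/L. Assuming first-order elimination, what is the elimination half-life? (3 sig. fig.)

k = ln(C₁/C₂) / (t₂ − t₁) = ln(188/52.2) / (57.4 − 14.0)
  = 1.281 / 43.40 = 0.02952 h⁻¹
t½ = ln 2 / k = ln 2 / 0.02952 ≈ 23.5 hours

23.5 hours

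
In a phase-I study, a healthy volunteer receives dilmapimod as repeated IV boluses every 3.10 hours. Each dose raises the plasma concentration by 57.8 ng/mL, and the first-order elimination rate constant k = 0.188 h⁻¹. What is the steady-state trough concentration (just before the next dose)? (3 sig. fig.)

Fraction remaining after one interval: e^(−kτ) = e^(−0.1880 × 3.10) = 0.5583
R = 1 / (1 − 0.5583) = 2.264
Css,max = 57.8 × 2.264 = 130.9 ng/mL
Css,min = Css,max × e^(−kτ) = 130.9 × 0.5583 ≈ 73.1 ng/mL

73.1 ng/mL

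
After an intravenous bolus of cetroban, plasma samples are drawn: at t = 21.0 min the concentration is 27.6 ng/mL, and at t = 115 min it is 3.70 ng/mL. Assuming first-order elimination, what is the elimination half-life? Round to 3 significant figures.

32.4 minutes

k = ln(C₁/C₂) / (t₂ − t₁) = ln(27.6/3.70) / (115 − 21.0)
  = 2.009 / 94.00 = 0.02138 min⁻¹
t½ = ln 2 / k = ln 2 / 0.02138 ≈ 32.4 minutes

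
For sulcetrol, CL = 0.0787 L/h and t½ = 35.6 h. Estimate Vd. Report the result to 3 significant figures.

4.04 L

k = ln 2 / t½ = ln 2 / 35.6 = 0.01947 h⁻¹
V = CL / k = 0.0787 / 0.01947 ≈ 4.04 L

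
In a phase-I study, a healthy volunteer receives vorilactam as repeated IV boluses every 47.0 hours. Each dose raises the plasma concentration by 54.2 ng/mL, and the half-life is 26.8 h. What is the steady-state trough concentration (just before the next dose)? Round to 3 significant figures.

k = ln 2 / 26.8 = 0.02586 h⁻¹
Fraction remaining after one interval: e^(−kτ) = e^(−0.02586 × 47.0) = 0.2965
R = 1 / (1 − 0.2965) = 1.422
Css,max = 54.2 × 1.422 = 77.05 ng/mL
Css,min = Css,max × e^(−kτ) = 77.05 × 0.2965 ≈ 22.8 ng/mL

22.8 ng/mL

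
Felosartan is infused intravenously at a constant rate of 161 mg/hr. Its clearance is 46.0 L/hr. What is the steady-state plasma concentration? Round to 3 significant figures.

Css = infusion rate / CL = 161 / 46.0 ≈ 3.50 µg/mL

3.50 µg/mL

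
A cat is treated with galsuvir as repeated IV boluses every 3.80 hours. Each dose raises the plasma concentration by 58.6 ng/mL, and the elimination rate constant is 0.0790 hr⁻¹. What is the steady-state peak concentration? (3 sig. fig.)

226 ng/mL

Fraction remaining after one interval: e^(−kτ) = e^(−0.07900 × 3.80) = 0.7407
R = 1 / (1 − 0.7407) = 3.856
Css,max = 58.6 × 3.856 ≈ 226 ng/mL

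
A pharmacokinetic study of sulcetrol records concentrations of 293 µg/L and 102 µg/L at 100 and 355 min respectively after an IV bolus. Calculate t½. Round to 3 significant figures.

168 minutes

k = ln(C₁/C₂) / (t₂ − t₁) = ln(293/102) / (355 − 100)
  = 1.055 / 255.0 = 0.004138 min⁻¹
t½ = ln 2 / k = ln 2 / 0.004138 ≈ 168 minutes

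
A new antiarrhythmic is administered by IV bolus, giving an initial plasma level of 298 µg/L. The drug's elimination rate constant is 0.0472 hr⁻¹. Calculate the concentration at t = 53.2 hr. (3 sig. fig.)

C(t) = C₀ e^(−kt) = 298 × e^(−0.04720 × 53.2) = 298 × e^(−2.511) = 298 × 0.08118 ≈ 24.2 µg/L

24.2 µg/L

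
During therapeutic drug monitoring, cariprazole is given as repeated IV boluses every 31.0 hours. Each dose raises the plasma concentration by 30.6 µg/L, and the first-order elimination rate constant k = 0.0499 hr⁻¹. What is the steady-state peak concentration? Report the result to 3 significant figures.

38.9 µg/L

Fraction remaining after one interval: e^(−kτ) = e^(−0.04990 × 31.0) = 0.2129
R = 1 / (1 − 0.2129) = 1.270
Css,max = 30.6 × 1.270 ≈ 38.9 µg/L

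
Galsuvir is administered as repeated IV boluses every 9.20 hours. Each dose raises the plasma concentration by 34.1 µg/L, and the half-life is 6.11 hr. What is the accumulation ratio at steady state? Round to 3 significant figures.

k = ln 2 / 6.11 = 0.1134 hr⁻¹
Fraction remaining after one interval: e^(−kτ) = e^(−0.1134 × 9.20) = 0.3522
R = 1 / (1 − 0.3522) = 1 / 0.6478 ≈ 1.54

1.54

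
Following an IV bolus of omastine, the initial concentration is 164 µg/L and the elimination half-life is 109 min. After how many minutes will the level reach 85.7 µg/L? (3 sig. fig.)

102 minutes

k = ln 2 / 109 = 0.006359 min⁻¹
C(t) = C₀ e^(−kt)  ⇒  t = ln(C₀/C) / k
t = ln(164/85.7) / 0.006359 = 0.6490 / 0.006359 ≈ 102 minutes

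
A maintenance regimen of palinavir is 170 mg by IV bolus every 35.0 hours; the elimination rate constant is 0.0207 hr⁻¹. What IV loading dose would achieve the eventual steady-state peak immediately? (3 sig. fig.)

330 mg

Accumulation ratio R = 1 / (1 − e^(−kτ)) = 1 / (1 − e^(−0.02070×35.0)) = 1 / (1 − 0.4846) = 1.940
Loading dose = maintenance dose × R = 170 × 1.940 ≈ 330 mg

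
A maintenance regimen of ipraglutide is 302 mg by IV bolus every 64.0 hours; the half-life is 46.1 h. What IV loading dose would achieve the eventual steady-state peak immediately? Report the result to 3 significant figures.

k = ln 2 / 46.1 = 0.01504 h⁻¹
Accumulation ratio R = 1 / (1 − e^(−kτ)) = 1 / (1 − e^(−0.01504×64.0)) = 1 / (1 − 0.3820) = 1.618
Loading dose = maintenance dose × R = 302 × 1.618 ≈ 489 mg

489 mg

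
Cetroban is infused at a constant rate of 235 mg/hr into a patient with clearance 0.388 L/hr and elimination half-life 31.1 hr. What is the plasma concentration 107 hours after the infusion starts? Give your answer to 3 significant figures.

550 mg/L

Css = rate / CL = 235 / 0.388 = 605.7 mg/L
k = ln 2 / 31.1 = 0.02229 hr⁻¹
C(t) = Css (1 − e^(−kt)) = 605.7 × (1 − e^(−2.385)) = 605.7 × 0.9079 ≈ 550 mg/L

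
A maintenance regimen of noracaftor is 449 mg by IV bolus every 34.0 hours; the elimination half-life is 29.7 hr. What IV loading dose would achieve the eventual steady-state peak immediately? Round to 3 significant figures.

k = ln 2 / 29.7 = 0.02334 hr⁻¹
Accumulation ratio R = 1 / (1 − e^(−kτ)) = 1 / (1 − e^(−0.02334×34.0)) = 1 / (1 − 0.4523) = 1.826
Loading dose = maintenance dose × R = 449 × 1.826 ≈ 820 mg

820 mg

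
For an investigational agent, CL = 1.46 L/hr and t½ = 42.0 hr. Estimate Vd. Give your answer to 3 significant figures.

k = ln 2 / t½ = ln 2 / 42.0 = 0.01650 hr⁻¹
V = CL / k = 1.46 / 0.01650 ≈ 88.5 L

88.5 L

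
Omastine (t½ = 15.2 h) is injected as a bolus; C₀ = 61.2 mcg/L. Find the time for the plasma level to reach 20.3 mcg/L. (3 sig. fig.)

24.2 hours

k = ln 2 / 15.2 = 0.04560 h⁻¹
C(t) = C₀ e^(−kt)  ⇒  t = ln(C₀/C) / k
t = ln(61.2/20.3) / 0.04560 = 1.104 / 0.04560 ≈ 24.2 hours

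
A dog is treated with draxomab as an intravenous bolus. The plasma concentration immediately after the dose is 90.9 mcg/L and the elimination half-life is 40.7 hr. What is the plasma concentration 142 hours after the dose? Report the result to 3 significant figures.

8.10 mcg/L

k = ln 2 / 40.7 = 0.01703 hr⁻¹
C(t) = C₀ e^(−kt) = 90.9 × e^(−0.01703 × 142) = 90.9 × e^(−2.418) = 90.9 × 0.08907 ≈ 8.10 mcg/L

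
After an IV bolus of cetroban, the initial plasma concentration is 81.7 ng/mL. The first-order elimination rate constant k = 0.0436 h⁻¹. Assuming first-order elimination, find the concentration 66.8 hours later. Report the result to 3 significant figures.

C(t) = C₀ e^(−kt) = 81.7 × e^(−0.04360 × 66.8) = 81.7 × e^(−2.912) = 81.7 × 0.05434 ≈ 4.44 ng/mL

4.44 ng/mL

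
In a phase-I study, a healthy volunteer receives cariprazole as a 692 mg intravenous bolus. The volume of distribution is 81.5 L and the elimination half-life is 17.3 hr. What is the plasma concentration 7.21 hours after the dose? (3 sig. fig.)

6.36 mg/L

C₀ = dose / V = 692 / 81.5 = 8.491 mg/L
k = ln 2 / 17.3 = 0.04007 hr⁻¹
C(t) = C₀ e^(−kt) = 8.491 × e^(−0.04007 × 7.21) = 8.491 × e^(−0.2889) = 8.491 × 0.7491 ≈ 6.36 mg/L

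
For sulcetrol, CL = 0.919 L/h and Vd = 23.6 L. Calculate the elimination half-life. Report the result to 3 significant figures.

k = CL / V = 0.919 / 23.6 = 0.03894 h⁻¹
t½ = ln 2 / k = ln 2 / 0.03894 ≈ 17.8 hours

17.8 hours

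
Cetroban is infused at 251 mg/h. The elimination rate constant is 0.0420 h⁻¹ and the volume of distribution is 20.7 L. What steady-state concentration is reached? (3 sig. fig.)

289 µg/mL

CL = k · V = 0.0420 × 20.7 = 0.8694 L/h
Css = rate / CL = 251 / 0.8694 ≈ 289 µg/mL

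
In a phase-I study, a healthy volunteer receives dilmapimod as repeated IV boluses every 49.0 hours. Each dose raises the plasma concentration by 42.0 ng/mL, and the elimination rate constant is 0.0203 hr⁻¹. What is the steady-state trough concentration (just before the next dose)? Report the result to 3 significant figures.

Fraction remaining after one interval: e^(−kτ) = e^(−0.02030 × 49.0) = 0.3698
R = 1 / (1 − 0.3698) = 1.587
Css,max = 42.0 × 1.587 = 66.65 ng/mL
Css,min = Css,max × e^(−kτ) = 66.65 × 0.3698 ≈ 24.6 ng/mL

24.6 ng/mL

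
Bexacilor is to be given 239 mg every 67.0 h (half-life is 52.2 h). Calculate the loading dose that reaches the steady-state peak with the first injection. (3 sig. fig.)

k = ln 2 / 52.2 = 0.01328 h⁻¹
Accumulation ratio R = 1 / (1 − e^(−kτ)) = 1 / (1 − e^(−0.01328×67.0)) = 1 / (1 − 0.4108) = 1.697
Loading dose = maintenance dose × R = 239 × 1.697 ≈ 406 mg

406 mg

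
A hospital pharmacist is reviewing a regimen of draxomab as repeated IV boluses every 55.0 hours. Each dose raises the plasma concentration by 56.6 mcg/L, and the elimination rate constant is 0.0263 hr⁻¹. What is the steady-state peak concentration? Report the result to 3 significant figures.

74.0 mcg/L

Fraction remaining after one interval: e^(−kτ) = e^(−0.02630 × 55.0) = 0.2354
R = 1 / (1 − 0.2354) = 1.308
Css,max = 56.6 × 1.308 ≈ 74.0 mcg/L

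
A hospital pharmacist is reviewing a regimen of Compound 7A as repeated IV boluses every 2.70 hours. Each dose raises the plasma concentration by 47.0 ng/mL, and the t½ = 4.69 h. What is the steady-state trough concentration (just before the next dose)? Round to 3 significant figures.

95.8 ng/mL

k = ln 2 / 4.69 = 0.1478 h⁻¹
Fraction remaining after one interval: e^(−kτ) = e^(−0.1478 × 2.70) = 0.6710
R = 1 / (1 − 0.6710) = 3.039
Css,max = 47.0 × 3.039 = 142.8 ng/mL
Css,min = Css,max × e^(−kτ) = 142.8 × 0.6710 ≈ 95.8 ng/mL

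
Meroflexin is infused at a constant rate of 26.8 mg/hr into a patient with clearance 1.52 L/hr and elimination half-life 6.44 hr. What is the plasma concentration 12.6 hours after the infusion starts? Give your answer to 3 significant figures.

13.1 µg/mL

Css = rate / CL = 26.8 / 1.52 = 17.63 µg/mL
k = ln 2 / 6.44 = 0.1076 hr⁻¹
C(t) = Css (1 − e^(−kt)) = 17.63 × (1 − e^(−1.356)) = 17.63 × 0.7424 ≈ 13.1 µg/mL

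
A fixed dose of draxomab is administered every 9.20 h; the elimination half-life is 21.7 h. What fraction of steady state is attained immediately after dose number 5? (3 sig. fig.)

k = ln 2 / 21.7 = 0.03194 h⁻¹
f_n = 1 − e^(−nkτ) = 1 − e^(−5 × 0.03194 × 9.20) = 1 − e^(−1.469) = 1 − 0.2301 ≈ 0.770

0.770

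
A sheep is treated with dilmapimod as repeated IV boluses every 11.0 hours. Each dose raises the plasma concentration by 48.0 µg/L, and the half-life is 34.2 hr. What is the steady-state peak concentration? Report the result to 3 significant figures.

k = ln 2 / 34.2 = 0.02027 hr⁻¹
Fraction remaining after one interval: e^(−kτ) = e^(−0.02027 × 11.0) = 0.8002
R = 1 / (1 − 0.8002) = 5.004
Css,max = 48.0 × 5.004 ≈ 240 µg/L

240 µg/L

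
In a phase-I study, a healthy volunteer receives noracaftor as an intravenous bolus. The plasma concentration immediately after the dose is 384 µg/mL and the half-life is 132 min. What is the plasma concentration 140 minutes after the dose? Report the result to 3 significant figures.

184 µg/mL

k = ln 2 / 132 = 0.005251 min⁻¹
140 min is 1.061 half-lives, so C = 384 × (1/2)^1.061 = 384 × 0.4794 ≈ 184 µg/mL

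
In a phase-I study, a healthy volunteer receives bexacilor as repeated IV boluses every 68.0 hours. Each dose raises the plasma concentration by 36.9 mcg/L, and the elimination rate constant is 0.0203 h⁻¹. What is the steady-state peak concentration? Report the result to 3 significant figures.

49.3 mcg/L

Fraction remaining after one interval: e^(−kτ) = e^(−0.02030 × 68.0) = 0.2515
R = 1 / (1 − 0.2515) = 1.336
Css,max = 36.9 × 1.336 ≈ 49.3 mcg/L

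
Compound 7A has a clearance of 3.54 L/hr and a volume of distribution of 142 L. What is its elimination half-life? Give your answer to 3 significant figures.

27.8 hours

k = CL / V = 3.54 / 142 = 0.02493 hr⁻¹
t½ = ln 2 / k = ln 2 / 0.02493 ≈ 27.8 hours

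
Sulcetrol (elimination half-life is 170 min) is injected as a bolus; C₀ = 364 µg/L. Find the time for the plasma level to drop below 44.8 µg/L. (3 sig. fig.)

k = ln 2 / 170 = 0.004077 min⁻¹
C(t) = C₀ e^(−kt)  ⇒  t = ln(C₀/C) / k
t = ln(364/44.8) / 0.004077 = 2.095 / 0.004077 ≈ 514 minutes

514 minutes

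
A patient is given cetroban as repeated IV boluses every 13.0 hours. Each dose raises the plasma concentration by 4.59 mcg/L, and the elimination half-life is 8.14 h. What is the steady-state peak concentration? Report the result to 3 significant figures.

k = ln 2 / 8.14 = 0.08515 h⁻¹
Fraction remaining after one interval: e^(−kτ) = e^(−0.08515 × 13.0) = 0.3306
R = 1 / (1 − 0.3306) = 1.494
Css,max = 4.59 × 1.494 ≈ 6.86 mcg/L

6.86 mcg/L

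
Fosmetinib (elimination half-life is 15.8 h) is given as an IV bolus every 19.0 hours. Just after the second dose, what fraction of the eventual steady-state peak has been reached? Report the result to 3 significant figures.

0.811

k = ln 2 / 15.8 = 0.04387 h⁻¹
f_n = 1 − e^(−nkτ) = 1 − e^(−2 × 0.04387 × 19.0) = 1 − e^(−1.667) = 1 − 0.1888 ≈ 0.811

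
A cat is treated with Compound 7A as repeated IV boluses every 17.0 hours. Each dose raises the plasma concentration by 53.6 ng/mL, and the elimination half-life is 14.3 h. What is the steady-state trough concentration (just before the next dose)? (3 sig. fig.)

41.9 ng/mL

k = ln 2 / 14.3 = 0.04847 h⁻¹
Fraction remaining after one interval: e^(−kτ) = e^(−0.04847 × 17.0) = 0.4387
R = 1 / (1 − 0.4387) = 1.781
Css,max = 53.6 × 1.781 = 95.49 ng/mL
Css,min = Css,max × e^(−kτ) = 95.49 × 0.4387 ≈ 41.9 ng/mL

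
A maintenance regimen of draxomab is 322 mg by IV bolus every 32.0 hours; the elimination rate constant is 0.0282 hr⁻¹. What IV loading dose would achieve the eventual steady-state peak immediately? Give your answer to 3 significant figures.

Accumulation ratio R = 1 / (1 − e^(−kτ)) = 1 / (1 − e^(−0.02820×32.0)) = 1 / (1 − 0.4056) = 1.682
Loading dose = maintenance dose × R = 322 × 1.682 ≈ 542 mg

542 mg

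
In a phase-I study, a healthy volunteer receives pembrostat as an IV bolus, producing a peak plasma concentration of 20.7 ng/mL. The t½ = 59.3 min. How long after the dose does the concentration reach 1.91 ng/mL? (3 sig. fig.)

k = ln 2 / 59.3 = 0.01169 min⁻¹
C(t) = C₀ e^(−kt)  ⇒  t = ln(C₀/C) / k
t = ln(20.7/1.91) / 0.01169 = 2.383 / 0.01169 ≈ 204 minutes

204 minutes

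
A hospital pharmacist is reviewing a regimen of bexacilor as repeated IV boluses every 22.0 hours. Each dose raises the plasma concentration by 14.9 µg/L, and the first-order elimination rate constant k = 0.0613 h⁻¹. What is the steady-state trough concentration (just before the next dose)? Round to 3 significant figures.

5.22 µg/L

Fraction remaining after one interval: e^(−kτ) = e^(−0.06130 × 22.0) = 0.2596
R = 1 / (1 − 0.2596) = 1.351
Css,max = 14.9 × 1.351 = 20.12 µg/L
Css,min = Css,max × e^(−kτ) = 20.12 × 0.2596 ≈ 5.22 µg/L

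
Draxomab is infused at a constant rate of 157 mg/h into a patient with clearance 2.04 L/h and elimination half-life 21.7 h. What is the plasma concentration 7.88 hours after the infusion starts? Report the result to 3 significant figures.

Css = rate / CL = 157 / 2.04 = 76.96 mg/L
k = ln 2 / 21.7 = 0.03194 h⁻¹
C(t) = Css (1 − e^(−kt)) = 76.96 × (1 − e^(−0.2517)) = 76.96 × 0.2225 ≈ 17.1 mg/L

17.1 mg/L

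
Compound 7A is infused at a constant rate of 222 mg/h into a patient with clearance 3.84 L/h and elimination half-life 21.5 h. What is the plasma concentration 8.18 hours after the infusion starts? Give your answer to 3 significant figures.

Css = rate / CL = 222 / 3.84 = 57.81 mg/L
k = ln 2 / 21.5 = 0.03224 h⁻¹
C(t) = Css (1 − e^(−kt)) = 57.81 × (1 − e^(−0.2637)) = 57.81 × 0.2318 ≈ 13.4 mg/L

13.4 mg/L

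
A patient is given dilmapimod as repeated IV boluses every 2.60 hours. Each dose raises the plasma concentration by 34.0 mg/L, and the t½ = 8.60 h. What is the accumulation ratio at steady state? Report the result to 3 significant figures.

k = ln 2 / 8.60 = 0.08060 h⁻¹
Fraction remaining after one interval: e^(−kτ) = e^(−0.08060 × 2.60) = 0.8109
R = 1 / (1 − 0.8109) = 1 / 0.1891 ≈ 5.29

5.29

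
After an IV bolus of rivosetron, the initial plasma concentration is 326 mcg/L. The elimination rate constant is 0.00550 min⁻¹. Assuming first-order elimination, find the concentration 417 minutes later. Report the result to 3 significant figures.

C(t) = C₀ e^(−kt) = 326 × e^(−0.005500 × 417) = 326 × e^(−2.293) = 326 × 0.1009 ≈ 32.9 mcg/L

32.9 mcg/L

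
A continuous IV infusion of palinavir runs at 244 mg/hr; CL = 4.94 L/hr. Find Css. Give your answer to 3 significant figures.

49.4 µg/mL

Css = infusion rate / CL = 244 / 4.94 ≈ 49.4 µg/mL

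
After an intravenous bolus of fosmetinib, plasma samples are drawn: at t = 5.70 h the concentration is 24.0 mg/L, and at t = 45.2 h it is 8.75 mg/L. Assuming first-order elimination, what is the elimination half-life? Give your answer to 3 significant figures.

k = ln(C₁/C₂) / (t₂ − t₁) = ln(24.0/8.75) / (45.2 − 5.70)
  = 1.009 / 39.50 = 0.02554 h⁻¹
t½ = ln 2 / k = ln 2 / 0.02554 ≈ 27.1 hours

27.1 hours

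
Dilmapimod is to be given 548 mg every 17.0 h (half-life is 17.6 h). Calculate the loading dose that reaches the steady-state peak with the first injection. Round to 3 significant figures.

k = ln 2 / 17.6 = 0.03938 h⁻¹
Accumulation ratio R = 1 / (1 − e^(−kτ)) = 1 / (1 − e^(−0.03938×17.0)) = 1 / (1 − 0.5120) = 2.049
Loading dose = maintenance dose × R = 548 × 2.049 ≈ 1120 mg

1120 mg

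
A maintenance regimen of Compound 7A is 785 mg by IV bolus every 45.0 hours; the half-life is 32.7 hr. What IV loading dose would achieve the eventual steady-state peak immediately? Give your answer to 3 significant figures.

k = ln 2 / 32.7 = 0.02120 hr⁻¹
Accumulation ratio R = 1 / (1 − e^(−kτ)) = 1 / (1 − e^(−0.02120×45.0)) = 1 / (1 − 0.3852) = 1.627
Loading dose = maintenance dose × R = 785 × 1.627 ≈ 1280 mg

1280 mg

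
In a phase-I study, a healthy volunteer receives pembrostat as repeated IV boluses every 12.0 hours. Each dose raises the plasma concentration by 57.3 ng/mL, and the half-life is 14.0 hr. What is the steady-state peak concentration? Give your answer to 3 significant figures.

k = ln 2 / 14.0 = 0.04951 hr⁻¹
Fraction remaining after one interval: e^(−kτ) = e^(−0.04951 × 12.0) = 0.5520
R = 1 / (1 − 0.5520) = 2.232
Css,max = 57.3 × 2.232 ≈ 128 ng/mL

128 ng/mL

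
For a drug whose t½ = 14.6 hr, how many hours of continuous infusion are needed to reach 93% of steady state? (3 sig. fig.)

k = ln 2 / 14.6 = 0.04748 hr⁻¹
f = 1 − e^(−kt)  ⇒  t = −ln(1 − f) / k
t = −ln(1 − 0.93) / 0.04748 = 2.659 / 0.04748 ≈ 56.0 hours

56.0 hours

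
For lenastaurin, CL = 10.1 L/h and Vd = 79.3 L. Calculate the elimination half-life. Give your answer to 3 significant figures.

k = CL / V = 10.1 / 79.3 = 0.1274 h⁻¹
t½ = ln 2 / k = ln 2 / 0.1274 ≈ 5.44 hours

5.44 hours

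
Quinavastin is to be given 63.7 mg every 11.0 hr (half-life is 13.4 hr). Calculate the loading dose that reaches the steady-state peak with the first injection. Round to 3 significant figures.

147 mg

k = ln 2 / 13.4 = 0.05173 hr⁻¹
Accumulation ratio R = 1 / (1 − e^(−kτ)) = 1 / (1 − e^(−0.05173×11.0)) = 1 / (1 − 0.5661) = 2.305
Loading dose = maintenance dose × R = 63.7 × 2.305 ≈ 147 mg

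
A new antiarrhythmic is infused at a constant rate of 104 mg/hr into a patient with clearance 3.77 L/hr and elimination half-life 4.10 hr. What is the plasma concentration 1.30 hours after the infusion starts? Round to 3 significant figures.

Css = rate / CL = 104 / 3.77 = 27.59 mg/L
k = ln 2 / 4.10 = 0.1691 hr⁻¹
C(t) = Css (1 − e^(−kt)) = 27.59 × (1 − e^(−0.2198)) = 27.59 × 0.1973 ≈ 5.44 mg/L

5.44 mg/L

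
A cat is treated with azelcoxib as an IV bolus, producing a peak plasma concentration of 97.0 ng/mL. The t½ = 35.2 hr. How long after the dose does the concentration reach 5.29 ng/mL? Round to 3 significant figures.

148 hours

k = ln 2 / 35.2 = 0.01969 hr⁻¹
C(t) = C₀ e^(−kt)  ⇒  t = ln(C₀/C) / k
t = ln(97.0/5.29) / 0.01969 = 2.909 / 0.01969 ≈ 148 hours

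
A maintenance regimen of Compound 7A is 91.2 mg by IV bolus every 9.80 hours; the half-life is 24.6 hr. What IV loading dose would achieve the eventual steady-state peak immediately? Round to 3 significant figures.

378 mg

k = ln 2 / 24.6 = 0.02818 hr⁻¹
Accumulation ratio R = 1 / (1 − e^(−kτ)) = 1 / (1 − e^(−0.02818×9.80)) = 1 / (1 − 0.7587) = 4.144
Loading dose = maintenance dose × R = 91.2 × 4.144 ≈ 378 mg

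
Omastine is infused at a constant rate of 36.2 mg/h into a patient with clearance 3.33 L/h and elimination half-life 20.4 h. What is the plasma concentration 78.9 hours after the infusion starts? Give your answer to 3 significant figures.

Css = rate / CL = 36.2 / 3.33 = 10.87 µg/mL
k = ln 2 / 20.4 = 0.03398 h⁻¹
C(t) = Css (1 − e^(−kt)) = 10.87 × (1 − e^(−2.681)) = 10.87 × 0.9315 ≈ 10.1 µg/mL

10.1 µg/mL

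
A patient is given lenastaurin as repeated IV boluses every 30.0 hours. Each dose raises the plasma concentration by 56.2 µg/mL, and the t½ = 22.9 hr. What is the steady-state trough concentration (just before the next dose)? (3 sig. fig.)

38.0 µg/mL

k = ln 2 / 22.9 = 0.03027 hr⁻¹
Fraction remaining after one interval: e^(−kτ) = e^(−0.03027 × 30.0) = 0.4033
R = 1 / (1 − 0.4033) = 1.676
Css,max = 56.2 × 1.676 = 94.19 µg/mL
Css,min = Css,max × e^(−kτ) = 94.19 × 0.4033 ≈ 38.0 µg/mL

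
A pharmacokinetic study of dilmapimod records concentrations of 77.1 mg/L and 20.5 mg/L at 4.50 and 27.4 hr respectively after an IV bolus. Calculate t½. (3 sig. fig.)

12.0 hours

k = ln(C₁/C₂) / (t₂ − t₁) = ln(77.1/20.5) / (27.4 − 4.50)
  = 1.325 / 22.90 = 0.05785 hr⁻¹
t½ = ln 2 / k = ln 2 / 0.05785 ≈ 12.0 hours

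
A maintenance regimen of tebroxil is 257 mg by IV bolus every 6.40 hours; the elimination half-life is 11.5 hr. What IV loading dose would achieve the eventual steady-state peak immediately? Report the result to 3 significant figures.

k = ln 2 / 11.5 = 0.06027 hr⁻¹
Accumulation ratio R = 1 / (1 − e^(−kτ)) = 1 / (1 − e^(−0.06027×6.40)) = 1 / (1 − 0.6799) = 3.124
Loading dose = maintenance dose × R = 257 × 3.124 ≈ 803 mg

803 mg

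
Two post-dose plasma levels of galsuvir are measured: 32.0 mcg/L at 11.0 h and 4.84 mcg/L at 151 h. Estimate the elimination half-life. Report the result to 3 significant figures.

k = ln(C₁/C₂) / (t₂ − t₁) = ln(32.0/4.84) / (151 − 11.0)
  = 1.889 / 140.0 = 0.01349 h⁻¹
t½ = ln 2 / k = ln 2 / 0.01349 ≈ 51.4 hours

51.4 hours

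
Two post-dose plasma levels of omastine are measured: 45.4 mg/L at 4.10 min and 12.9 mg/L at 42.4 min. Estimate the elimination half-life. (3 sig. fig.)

21.1 minutes

k = ln(C₁/C₂) / (t₂ − t₁) = ln(45.4/12.9) / (42.4 − 4.10)
  = 1.258 / 38.30 = 0.03285 min⁻¹
t½ = ln 2 / k = ln 2 / 0.03285 ≈ 21.1 minutes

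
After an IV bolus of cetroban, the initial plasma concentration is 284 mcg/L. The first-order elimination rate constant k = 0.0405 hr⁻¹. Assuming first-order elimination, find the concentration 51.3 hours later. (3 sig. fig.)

C(t) = C₀ e^(−kt) = 284 × e^(−0.04050 × 51.3) = 284 × e^(−2.078) = 284 × 0.1252 ≈ 35.6 mcg/L

35.6 mcg/L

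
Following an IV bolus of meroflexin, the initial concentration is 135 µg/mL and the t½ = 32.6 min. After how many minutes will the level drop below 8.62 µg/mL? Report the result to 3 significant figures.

k = ln 2 / 32.6 = 0.02126 min⁻¹
C(t) = C₀ e^(−kt)  ⇒  t = ln(C₀/C) / k
t = ln(135/8.62) / 0.02126 = 2.751 / 0.02126 ≈ 129 minutes

129 minutes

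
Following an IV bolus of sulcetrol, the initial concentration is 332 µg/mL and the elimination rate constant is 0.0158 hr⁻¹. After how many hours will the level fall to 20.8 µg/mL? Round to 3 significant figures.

C(t) = C₀ e^(−kt)  ⇒  t = ln(C₀/C) / k
t = ln(332/20.8) / 0.01580 = 2.770 / 0.01580 ≈ 175 hours

175 hours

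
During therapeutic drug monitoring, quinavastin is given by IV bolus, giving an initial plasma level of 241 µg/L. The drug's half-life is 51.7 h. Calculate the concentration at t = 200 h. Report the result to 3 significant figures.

16.5 µg/L

k = ln 2 / 51.7 = 0.01341 h⁻¹
C(t) = C₀ e^(−kt) = 241 × e^(−0.01341 × 200) = 241 × e^(−2.681) = 241 × 0.06847 ≈ 16.5 µg/L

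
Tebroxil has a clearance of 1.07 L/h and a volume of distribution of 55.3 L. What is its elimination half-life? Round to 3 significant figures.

35.8 hours

k = CL / V = 1.07 / 55.3 = 0.01935 h⁻¹
t½ = ln 2 / k = ln 2 / 0.01935 ≈ 35.8 hours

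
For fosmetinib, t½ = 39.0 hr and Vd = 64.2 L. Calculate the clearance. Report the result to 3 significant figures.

k = ln 2 / t½ = ln 2 / 39.0 = 0.01777 hr⁻¹
CL = k · V = 0.01777 × 64.2 ≈ 1.14 L/hr

1.14 L/hr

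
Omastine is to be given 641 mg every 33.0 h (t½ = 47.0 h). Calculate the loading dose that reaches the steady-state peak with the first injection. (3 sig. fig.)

k = ln 2 / 47.0 = 0.01475 h⁻¹
Accumulation ratio R = 1 / (1 − e^(−kτ)) = 1 / (1 − e^(−0.01475×33.0)) = 1 / (1 − 0.6147) = 2.595
Loading dose = maintenance dose × R = 641 × 2.595 ≈ 1660 mg

1660 mg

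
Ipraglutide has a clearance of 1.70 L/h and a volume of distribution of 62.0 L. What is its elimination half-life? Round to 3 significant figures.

k = CL / V = 1.70 / 62.0 = 0.02742 h⁻¹
t½ = ln 2 / k = ln 2 / 0.02742 ≈ 25.3 hours

25.3 hours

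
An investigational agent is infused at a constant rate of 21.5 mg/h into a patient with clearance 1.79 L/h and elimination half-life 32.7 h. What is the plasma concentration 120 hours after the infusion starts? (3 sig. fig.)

Css = rate / CL = 21.5 / 1.79 = 12.01 mg/L
k = ln 2 / 32.7 = 0.02120 h⁻¹
C(t) = Css (1 − e^(−kt)) = 12.01 × (1 − e^(−2.544)) = 12.01 × 0.9214 ≈ 11.1 mg/L

11.1 mg/L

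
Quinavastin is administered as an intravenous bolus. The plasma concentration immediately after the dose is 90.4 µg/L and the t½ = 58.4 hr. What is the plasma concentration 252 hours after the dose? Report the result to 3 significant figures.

k = ln 2 / 58.4 = 0.01187 hr⁻¹
C(t) = C₀ e^(−kt) = 90.4 × e^(−0.01187 × 252) = 90.4 × e^(−2.991) = 90.4 × 0.05024 ≈ 4.54 µg/L

4.54 µg/L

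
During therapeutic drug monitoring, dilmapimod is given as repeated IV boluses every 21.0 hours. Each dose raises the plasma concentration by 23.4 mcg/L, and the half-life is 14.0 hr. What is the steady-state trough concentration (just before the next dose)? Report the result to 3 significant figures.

12.8 mcg/L

k = ln 2 / 14.0 = 0.04951 hr⁻¹
Fraction remaining after one interval: e^(−kτ) = e^(−0.04951 × 21.0) = 0.3536
R = 1 / (1 − 0.3536) = 1.547
Css,max = 23.4 × 1.547 = 36.20 mcg/L
Css,min = Css,max × e^(−kτ) = 36.20 × 0.3536 ≈ 12.8 mcg/L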